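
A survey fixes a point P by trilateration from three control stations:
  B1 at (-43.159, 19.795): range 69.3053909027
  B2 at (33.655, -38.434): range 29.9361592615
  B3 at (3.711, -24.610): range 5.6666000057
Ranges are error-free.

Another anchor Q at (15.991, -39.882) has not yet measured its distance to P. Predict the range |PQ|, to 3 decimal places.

eq1: (x + 43.159)² + (y − 19.795)² = 69.3053909027²
eq2: (x − 33.655)² + (y + 38.434)² = 29.9361592615²
eq3: (x − 3.711)² + (y + 24.610)² = 5.6666000057²
eq3−eq2, eq3−eq1 (x²,y² cancel):
  59.888·x − 27.648·y = 1126.344484
  -93.740·x + 88.810·y = -3136.009168
det = 59.888·88.810 − -27.648·-93.740 = 2726.929760
x = (1126.344484·88.810 − -27.648·-3136.009168) / 2726.929760 = 4.886914
y = (59.888·-3136.009168 − 1126.344484·-93.740) / 2726.929760 = -30.153246
|P − Q| = √((4.886914 − 15.991)² + (-30.153246 − -39.882)²) = 14.763108

14.763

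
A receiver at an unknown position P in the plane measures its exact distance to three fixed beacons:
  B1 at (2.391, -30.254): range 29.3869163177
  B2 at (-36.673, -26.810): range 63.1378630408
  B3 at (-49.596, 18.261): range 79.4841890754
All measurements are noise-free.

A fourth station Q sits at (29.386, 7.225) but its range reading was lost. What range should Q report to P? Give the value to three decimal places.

eq1: (x − 2.391)² + (y + 30.254)² = 29.3869163177²
eq2: (x + 36.673)² + (y + 26.810)² = 63.1378630408²
eq3: (x + 49.596)² + (y − 18.261)² = 79.4841890754²
eq1−eq2, eq1−eq3 (x²,y² cancel):
  -78.128·x + 6.888·y = -1980.135267
  -103.974·x + 97.030·y = -3581.939522
det = -78.128·97.030 − 6.888·-103.974 = -6864.586928
x = (-1980.135267·97.030 − 6.888·-3581.939522) / -6864.586928 = 24.394785
y = (-78.128·-3581.939522 − -1980.135267·-103.974) / -6864.586928 = -10.775184
|P − Q| = √((24.394785 − 29.386)² + (-10.775184 − 7.225)²) = 18.679369

18.679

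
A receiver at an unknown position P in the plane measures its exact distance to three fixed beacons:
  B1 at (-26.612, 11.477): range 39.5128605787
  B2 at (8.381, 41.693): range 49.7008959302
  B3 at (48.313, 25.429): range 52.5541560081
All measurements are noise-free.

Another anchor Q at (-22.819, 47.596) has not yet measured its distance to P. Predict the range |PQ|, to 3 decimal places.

eq1: (x + 26.612)² + (y − 11.477)² = 39.5128605787²
eq2: (x − 8.381)² + (y − 41.693)² = 49.7008959302²
eq3: (x − 48.313)² + (y − 25.429)² = 52.5541560081²
eq1−eq2, eq1−eq3 (x²,y² cancel):
  69.986·x + 60.432·y = 59.714432
  149.850·x + 27.904·y = 940.186774
det = 69.986·27.904 − 60.432·149.850 = -7102.845856
x = (59.714432·27.904 − 60.432·940.186774) / -7102.845856 = 7.764648
y = (69.986·940.186774 − 59.714432·149.850) / -7102.845856 = -8.004074
|P − Q| = √((7.764648 − -22.819)² + (-8.004074 − 47.596)²) = 63.456503

63.457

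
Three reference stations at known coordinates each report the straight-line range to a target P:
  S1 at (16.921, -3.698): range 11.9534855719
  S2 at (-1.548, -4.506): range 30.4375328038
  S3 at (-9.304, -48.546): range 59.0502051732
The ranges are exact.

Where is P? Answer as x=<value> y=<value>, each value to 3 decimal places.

eq1: (x − 16.921)² + (y + 3.698)² = 11.9534855719²
eq2: (x + 1.548)² + (y + 4.506)² = 30.4375328038²
eq3: (x + 9.304)² + (y + 48.546)² = 59.0502051732²
eq3−eq2, eq3−eq1 (x²,y² cancel):
  15.512·x + 88.080·y = 139.905136
  52.450·x + 89.696·y = 1200.757827
det = 15.512·89.696 − 88.080·52.450 = -3228.431648
x = (139.905136·89.696 − 88.080·1200.757827) / -3228.431648 = 28.872787
y = (15.512·1200.757827 − 139.905136·52.450) / -3228.431648 = -3.496475

x=28.873 y=-3.496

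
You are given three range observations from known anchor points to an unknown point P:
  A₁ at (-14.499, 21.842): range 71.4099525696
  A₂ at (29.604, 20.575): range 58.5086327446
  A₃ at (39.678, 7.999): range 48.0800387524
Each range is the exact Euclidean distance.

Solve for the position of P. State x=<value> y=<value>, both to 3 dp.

x=24.861 y=-37.741

eq1: (x + 14.499)² + (y − 21.842)² = 71.4099525696²
eq2: (x − 29.604)² + (y − 20.575)² = 58.5086327446²
eq3: (x − 39.678)² + (y − 7.999)² = 48.0800387524²
eq3−eq1, eq3−eq2 (x²,y² cancel):
  -108.354·x + 27.686·y = -3738.724920
  -20.148·x + 25.152·y = -1450.170223
det = -108.354·25.152 − 27.686·-20.148 = -2167.502280
x = (-3738.724920·25.152 − 27.686·-1450.170223) / -2167.502280 = 24.861333
y = (-108.354·-1450.170223 − -3738.724920·-20.148) / -2167.502280 = -37.741097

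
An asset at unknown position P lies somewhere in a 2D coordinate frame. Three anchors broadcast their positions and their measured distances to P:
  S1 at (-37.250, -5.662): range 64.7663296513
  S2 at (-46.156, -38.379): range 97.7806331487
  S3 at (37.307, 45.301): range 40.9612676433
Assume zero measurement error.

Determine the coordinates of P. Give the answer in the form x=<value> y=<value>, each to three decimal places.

x=-3.431 y=49.573

eq1: (x + 37.250)² + (y + 5.662)² = 64.7663296513²
eq2: (x + 46.156)² + (y + 38.379)² = 97.7806331487²
eq3: (x − 37.307)² + (y − 45.301)² = 40.9612676433²
eq1−eq2, eq1−eq3 (x²,y² cancel):
  -17.812·x − 65.434·y = -3182.671529
  149.114·x + 101.926·y = 4541.224116
det = -17.812·101.926 − -65.434·149.114 = 7941.619564
x = (-3182.671529·101.926 − -65.434·4541.224116) / 7941.619564 = -3.430852
y = (-17.812·4541.224116 − -3182.671529·149.114) / 7941.619564 = 49.573339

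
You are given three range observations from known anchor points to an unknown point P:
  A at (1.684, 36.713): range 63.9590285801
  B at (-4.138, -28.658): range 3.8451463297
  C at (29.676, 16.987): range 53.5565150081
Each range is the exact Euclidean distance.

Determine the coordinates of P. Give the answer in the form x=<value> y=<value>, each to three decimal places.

eq1: (x − 1.684)² + (y − 36.713)² = 63.9590285801²
eq2: (x + 4.138)² + (y + 28.658)² = 3.8451463297²
eq3: (x − 29.676)² + (y − 16.987)² = 53.5565150081²
eq2−eq1, eq2−eq3 (x²,y² cancel):
  11.644·x + 130.742·y = -3563.695970
  67.628·x + 91.290·y = -2522.696013
det = 11.644·91.290 − 130.742·67.628 = -7778.839216
x = (-3563.695970·91.290 − 130.742·-2522.696013) / -7778.839216 = -0.577531
y = (11.644·-2522.696013 − -3563.695970·67.628) / -7778.839216 = -27.206033

x=-0.578 y=-27.206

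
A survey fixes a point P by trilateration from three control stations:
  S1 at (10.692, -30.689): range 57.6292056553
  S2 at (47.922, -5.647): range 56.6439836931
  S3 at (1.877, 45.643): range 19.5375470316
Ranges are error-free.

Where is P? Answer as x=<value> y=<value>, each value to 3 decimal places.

x=1.027 y=26.124

eq1: (x − 10.692)² + (y + 30.689)² = 57.6292056553²
eq2: (x − 47.922)² + (y + 5.647)² = 56.6439836931²
eq3: (x − 1.877)² + (y − 45.643)² = 19.5375470316²
eq1−eq2, eq1−eq3 (x²,y² cancel):
  74.460·x + 50.084·y = 1384.857564
  -17.630·x + 152.664·y = 3970.082593
det = 74.460·152.664 − 50.084·-17.630 = 12250.342360
x = (1384.857564·152.664 − 50.084·3970.082593) / 12250.342360 = 1.026933
y = (74.460·3970.082593 − 1384.857564·-17.630) / 12250.342360 = 26.123955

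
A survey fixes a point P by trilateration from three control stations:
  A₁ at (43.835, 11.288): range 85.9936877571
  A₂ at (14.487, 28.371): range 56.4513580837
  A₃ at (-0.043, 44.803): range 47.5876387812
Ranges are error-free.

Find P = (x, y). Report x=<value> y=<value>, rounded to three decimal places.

x=-41.547 y=21.523

eq1: (x − 43.835)² + (y − 11.288)² = 85.9936877571²
eq2: (x − 14.487)² + (y − 28.371)² = 56.4513580837²
eq3: (x + 0.043)² + (y − 44.803)² = 47.5876387812²
eq1−eq3, eq1−eq2 (x²,y² cancel):
  -87.756·x + 67.030·y = 5088.715458
  -58.696·x + 34.166·y = 3174.019146
det = -87.756·34.166 − 67.030·-58.696 = 936.121384
x = (5088.715458·34.166 − 67.030·3174.019146) / 936.121384 = -41.547444
y = (-87.756·3174.019146 − 5088.715458·-58.696) / 936.121384 = 21.522870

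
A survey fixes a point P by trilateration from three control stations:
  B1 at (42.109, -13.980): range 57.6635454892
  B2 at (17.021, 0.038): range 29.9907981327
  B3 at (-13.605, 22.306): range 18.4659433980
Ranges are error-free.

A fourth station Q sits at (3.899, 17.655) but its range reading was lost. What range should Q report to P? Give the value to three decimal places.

21.602

eq1: (x − 42.109)² + (y + 13.980)² = 57.6635454892²
eq2: (x − 17.021)² + (y − 0.038)² = 29.9907981327²
eq3: (x + 13.605)² + (y − 22.306)² = 18.4659433980²
eq1−eq3, eq1−eq2 (x²,y² cancel):
  -111.428·x + 72.572·y = 1698.138793
  -50.176·x + 28.036·y = 746.744110
det = -111.428·28.036 − 72.572·-50.176 = 517.377264
x = (1698.138793·28.036 − 72.572·746.744110) / 517.377264 = -12.725133
y = (-111.428·746.744110 − 1698.138793·-50.176) / 517.377264 = 3.861031
|P − Q| = √((-12.725133 − 3.899)² + (3.861031 − 17.655)²) = 21.601745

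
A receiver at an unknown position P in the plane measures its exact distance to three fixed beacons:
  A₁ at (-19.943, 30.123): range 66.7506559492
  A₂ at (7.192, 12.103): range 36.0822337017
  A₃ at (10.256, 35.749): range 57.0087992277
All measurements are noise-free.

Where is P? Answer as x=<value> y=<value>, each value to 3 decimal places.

x=24.860 y=-19.357

eq1: (x + 19.943)² + (y − 30.123)² = 66.7506559492²
eq2: (x − 7.192)² + (y − 12.103)² = 36.0822337017²
eq3: (x − 10.256)² + (y − 35.749)² = 57.0087992277²
eq3−eq1, eq3−eq2 (x²,y² cancel):
  -60.398·x − 11.252·y = -1283.705039
  -6.128·x − 47.292·y = 763.106536
det = -60.398·-47.292 − -11.252·-6.128 = 2787.389960
x = (-1283.705039·-47.292 − -11.252·763.106536) / 2787.389960 = 24.860337
y = (-60.398·763.106536 − -1283.705039·-6.128) / 2787.389960 = -19.357411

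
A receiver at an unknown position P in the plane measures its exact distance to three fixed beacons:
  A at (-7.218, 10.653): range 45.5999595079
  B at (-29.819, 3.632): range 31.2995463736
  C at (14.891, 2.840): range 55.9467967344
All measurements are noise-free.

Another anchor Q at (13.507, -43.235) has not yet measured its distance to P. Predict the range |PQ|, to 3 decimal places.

48.177

eq1: (x + 7.218)² + (y − 10.653)² = 45.5999595079²
eq2: (x + 29.819)² + (y − 3.632)² = 31.2995463736²
eq3: (x − 14.891)² + (y − 2.840)² = 55.9467967344²
eq2−eq1, eq2−eq3 (x²,y² cancel):
  45.202·x + 14.042·y = -1836.472956
  89.420·x − 1.584·y = -2822.939166
det = 45.202·-1.584 − 14.042·89.420 = -1327.235608
x = (-1836.472956·-1.584 − 14.042·-2822.939166) / -1327.235608 = -32.058125
y = (45.202·-2822.939166 − -1836.472956·89.420) / -1327.235608 = -27.587352
|P − Q| = √((-32.058125 − 13.507)² + (-27.587352 − -43.235)²) = 48.177064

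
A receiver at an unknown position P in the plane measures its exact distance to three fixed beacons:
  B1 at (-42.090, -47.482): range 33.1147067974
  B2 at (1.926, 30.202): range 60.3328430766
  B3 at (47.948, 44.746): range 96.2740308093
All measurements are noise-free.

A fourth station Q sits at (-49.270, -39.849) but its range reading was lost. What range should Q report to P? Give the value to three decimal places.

35.787

eq1: (x + 42.090)² + (y + 47.482)² = 33.1147067974²
eq2: (x − 1.926)² + (y − 30.202)² = 60.3328430766²
eq3: (x − 47.948)² + (y − 44.746)² = 96.2740308093²
eq3−eq2, eq3−eq1 (x²,y² cancel):
  -92.044·x − 29.088·y = 2243.292115
  -180.076·x − 184.456·y = 7896.998406
det = -92.044·-184.456 − -29.088·-180.076 = 11740.017376
x = (2243.292115·-184.456 − -29.088·7896.998406) / 11740.017376 = -15.679772
y = (-92.044·7896.998406 − 2243.292115·-180.076) / 11740.017376 = -27.504921
|P − Q| = √((-15.679772 − -49.270)² + (-27.504921 − -39.849)²) = 35.786585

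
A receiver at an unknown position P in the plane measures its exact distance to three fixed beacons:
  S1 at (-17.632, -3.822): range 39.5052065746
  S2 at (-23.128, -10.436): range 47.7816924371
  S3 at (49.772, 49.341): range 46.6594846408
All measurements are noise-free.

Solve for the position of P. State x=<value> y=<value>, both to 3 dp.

eq1: (x + 17.632)² + (y + 3.822)² = 39.5052065746²
eq2: (x + 23.128)² + (y + 10.436)² = 47.7816924371²
eq3: (x − 49.772)² + (y − 49.341)² = 46.6594846408²
eq3−eq2, eq3−eq1 (x²,y² cancel):
  -145.800·x − 119.554·y = -4373.954410
  -134.808·x − 106.326·y = -3969.844997
det = -145.800·-106.326 − -119.554·-134.808 = -614.504832
x = (-4373.954410·-106.326 − -119.554·-3969.844997) / -614.504832 = 15.534088
y = (-145.800·-3969.844997 − -4373.954410·-134.808) / -614.504832 = 17.641270

x=15.534 y=17.641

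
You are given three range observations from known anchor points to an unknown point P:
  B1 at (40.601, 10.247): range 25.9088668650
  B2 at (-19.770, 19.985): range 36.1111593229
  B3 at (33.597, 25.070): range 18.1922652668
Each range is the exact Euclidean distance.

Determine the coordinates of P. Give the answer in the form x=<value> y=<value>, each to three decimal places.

x=16.335 y=19.327

eq1: (x − 40.601)² + (y − 10.247)² = 25.9088668650²
eq2: (x + 19.770)² + (y − 19.985)² = 36.1111593229²
eq3: (x − 33.597)² + (y − 25.070)² = 18.1922652668²
eq3−eq1, eq3−eq2 (x²,y² cancel):
  14.008·x − 29.646·y = -344.131966
  -106.734·x − 10.170·y = -1940.067496
det = 14.008·-10.170 − -29.646·-106.734 = -3306.697524
x = (-344.131966·-10.170 − -29.646·-1940.067496) / -3306.697524 = 16.335156
y = (14.008·-1940.067496 − -344.131966·-106.734) / -3306.697524 = 19.326547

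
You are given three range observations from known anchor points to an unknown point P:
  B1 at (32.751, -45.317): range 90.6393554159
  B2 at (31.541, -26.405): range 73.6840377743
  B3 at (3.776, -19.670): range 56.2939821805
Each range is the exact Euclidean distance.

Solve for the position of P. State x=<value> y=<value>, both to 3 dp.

eq1: (x − 32.751)² + (y + 45.317)² = 90.6393554159²
eq2: (x − 31.541)² + (y + 26.405)² = 73.6840377743²
eq3: (x − 3.776)² + (y + 19.670)² = 56.2939821805²
eq1−eq3, eq1−eq2 (x²,y² cancel):
  -57.950·x + 51.294·y = 2321.388906
  -2.420·x + 37.824·y = 1351.955543
det = -57.950·37.824 − 51.294·-2.420 = -2067.769320
x = (2321.388906·37.824 − 51.294·1351.955543) / -2067.769320 = -8.926047
y = (-57.950·1351.955543 − 2321.388906·-2.420) / -2067.769320 = 35.172232

x=-8.926 y=35.172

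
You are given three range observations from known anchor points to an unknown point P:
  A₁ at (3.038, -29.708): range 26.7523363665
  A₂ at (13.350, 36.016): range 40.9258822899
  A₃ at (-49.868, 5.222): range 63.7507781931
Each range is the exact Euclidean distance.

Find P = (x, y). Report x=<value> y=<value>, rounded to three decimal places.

x=13.073 y=-4.909

eq1: (x − 3.038)² + (y + 29.708)² = 26.7523363665²
eq2: (x − 13.350)² + (y − 36.016)² = 40.9258822899²
eq3: (x + 49.868)² + (y − 5.222)² = 63.7507781931²
eq3−eq2, eq3−eq1 (x²,y² cancel):
  126.436·x + 61.588·y = 1350.521927
  105.812·x − 69.860·y = 1726.182219
det = 126.436·-69.860 − 61.588·105.812 = -15349.568416
x = (1350.521927·-69.860 − 61.588·1726.182219) / -15349.568416 = 13.072652
y = (126.436·1726.182219 − 1350.521927·105.812) / -15349.568416 = -4.908943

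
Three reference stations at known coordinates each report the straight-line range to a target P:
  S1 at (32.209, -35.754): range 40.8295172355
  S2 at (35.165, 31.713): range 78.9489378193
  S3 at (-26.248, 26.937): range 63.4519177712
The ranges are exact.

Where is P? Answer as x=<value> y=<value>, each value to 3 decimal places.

eq1: (x − 32.209)² + (y + 35.754)² = 40.8295172355²
eq2: (x − 35.165)² + (y − 31.713)² = 78.9489378193²
eq3: (x + 26.248)² + (y − 26.937)² = 63.4519177712²
eq3−eq1, eq3−eq2 (x²,y² cancel):
  116.914·x − 125.382·y = 3260.305115
  122.826·x + 9.552·y = -1379.056793
det = 116.914·9.552 − -125.382·122.826 = 16516.932060
x = (3260.305115·9.552 − -125.382·-1379.056793) / 16516.932060 = -8.583099
y = (116.914·-1379.056793 − 3260.305115·122.826) / 16516.932060 = -34.006393

x=-8.583 y=-34.006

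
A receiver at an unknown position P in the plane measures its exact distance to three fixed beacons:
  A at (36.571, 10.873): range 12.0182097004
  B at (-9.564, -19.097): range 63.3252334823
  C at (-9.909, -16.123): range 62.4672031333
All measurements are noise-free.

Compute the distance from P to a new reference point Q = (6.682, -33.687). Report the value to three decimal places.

58.173

eq1: (x − 36.571)² + (y − 10.873)² = 12.0182097004²
eq2: (x + 9.564)² + (y + 19.097)² = 63.3252334823²
eq3: (x + 9.909)² + (y + 16.123)² = 62.4672031333²
eq3−eq2, eq3−eq1 (x²,y² cancel):
  0.690·x − 5.948·y = -9.907633
  92.960·x + 53.992·y = 4855.234863
det = 0.690·53.992 − -5.948·92.960 = 590.180560
x = (-9.907633·53.992 − -5.948·4855.234863) / 590.180560 = 48.025987
y = (0.690·4855.234863 − -9.907633·92.960) / 590.180560 = 7.236981
|P − Q| = √((48.025987 − 6.682)² + (7.236981 − -33.687)²) = 58.172996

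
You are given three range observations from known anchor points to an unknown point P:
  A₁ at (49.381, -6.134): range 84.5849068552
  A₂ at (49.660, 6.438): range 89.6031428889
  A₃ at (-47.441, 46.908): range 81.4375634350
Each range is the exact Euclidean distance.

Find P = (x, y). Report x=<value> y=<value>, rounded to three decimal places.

eq1: (x − 49.381)² + (y + 6.134)² = 84.5849068552²
eq2: (x − 49.660)² + (y − 6.438)² = 89.6031428889²
eq3: (x + 47.441)² + (y − 46.908)² = 81.4375634350²
eq3−eq1, eq3−eq2 (x²,y² cancel):
  193.644·x − 106.084·y = -2497.429557
  194.202·x − 80.940·y = -3340.091978
det = 193.644·-80.940 − -106.084·194.202 = 4928.179608
x = (-2497.429557·-80.940 − -106.084·-3340.091978) / 4928.179608 = -30.881255
y = (193.644·-3340.091978 − -2497.429557·194.202) / 4928.179608 = -32.828137

x=-30.881 y=-32.828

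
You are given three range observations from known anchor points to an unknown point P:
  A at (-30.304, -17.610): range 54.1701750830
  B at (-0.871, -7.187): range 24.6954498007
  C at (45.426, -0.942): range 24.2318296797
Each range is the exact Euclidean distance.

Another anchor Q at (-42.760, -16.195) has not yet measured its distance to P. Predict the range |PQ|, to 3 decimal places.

eq1: (x + 30.304)² + (y + 17.610)² = 54.1701750830²
eq2: (x + 0.871)² + (y + 7.187)² = 24.6954498007²
eq3: (x − 45.426)² + (y + 0.942)² = 24.2318296797²
eq3−eq1, eq3−eq2 (x²,y² cancel):
  -151.460·x − 33.336·y = -3183.190623
  -92.594·x − 12.490·y = -2034.680901
det = -151.460·-12.490 − -33.336·-92.594 = -1194.978184
x = (-3183.190623·-12.490 − -33.336·-2034.680901) / -1194.978184 = 23.490029
y = (-151.460·-2034.680901 − -3183.190623·-92.594) / -1194.978184 = -11.237374
|P − Q| = √((23.490029 − -42.760)² + (-11.237374 − -16.195)²) = 66.435264

66.435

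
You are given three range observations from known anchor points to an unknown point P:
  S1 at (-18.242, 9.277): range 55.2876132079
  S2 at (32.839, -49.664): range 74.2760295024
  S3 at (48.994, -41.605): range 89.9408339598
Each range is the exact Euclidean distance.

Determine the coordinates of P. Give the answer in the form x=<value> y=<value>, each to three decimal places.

x=-40.946 y=-41.134

eq1: (x + 18.242)² + (y − 9.277)² = 55.2876132079²
eq2: (x − 32.839)² + (y + 49.664)² = 74.2760295024²
eq3: (x − 48.994)² + (y + 41.605)² = 89.9408339598²
eq2−eq1, eq2−eq3 (x²,y² cancel):
  -102.162·x + 117.882·y = -665.871140
  32.310·x + 16.118·y = -1985.949811
det = -102.162·16.118 − 117.882·32.310 = -5455.414536
x = (-665.871140·16.118 − 117.882·-1985.949811) / -5455.414536 = -40.945601
y = (-102.162·-1985.949811 − -665.871140·32.310) / -5455.414536 = -41.133978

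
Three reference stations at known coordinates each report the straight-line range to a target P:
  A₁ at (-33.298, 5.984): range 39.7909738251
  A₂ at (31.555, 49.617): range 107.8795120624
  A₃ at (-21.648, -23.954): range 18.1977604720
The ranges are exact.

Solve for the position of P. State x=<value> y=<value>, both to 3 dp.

x=-37.061 y=-33.629

eq1: (x + 33.298)² + (y − 5.984)² = 39.7909738251²
eq2: (x − 31.555)² + (y − 49.617)² = 107.8795120624²
eq3: (x + 21.648)² + (y + 23.954)² = 18.1977604720²
eq3−eq2, eq3−eq1 (x²,y² cancel):
  106.406·x + 147.142·y = -8891.695943
  -23.300·x + 59.876·y = -1150.028072
det = 106.406·59.876 − 147.142·-23.300 = 9799.574256
x = (-8891.695943·59.876 − 147.142·-1150.028072) / 9799.574256 = -37.060973
y = (106.406·-1150.028072 − -8891.695943·-23.300) / 9799.574256 = -33.628645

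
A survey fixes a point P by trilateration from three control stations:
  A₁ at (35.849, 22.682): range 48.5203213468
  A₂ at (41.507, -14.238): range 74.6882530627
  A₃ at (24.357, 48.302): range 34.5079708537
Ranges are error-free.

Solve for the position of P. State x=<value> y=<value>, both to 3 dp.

eq1: (x − 35.849)² + (y − 22.682)² = 48.5203213468²
eq2: (x − 41.507)² + (y + 14.238)² = 74.6882530627²
eq3: (x − 24.357)² + (y − 48.302)² = 34.5079708537²
eq3−eq2, eq3−eq1 (x²,y² cancel):
  34.300·x − 125.080·y = -5388.330053
  22.984·x − 51.240·y = -2290.144259
det = 34.300·-51.240 − -125.080·22.984 = 1117.306720
x = (-5388.330053·-51.240 − -125.080·-2290.144259) / 1117.306720 = -9.266222
y = (34.300·-2290.144259 − -5388.330053·22.984) / 1117.306720 = 40.538045

x=-9.266 y=40.538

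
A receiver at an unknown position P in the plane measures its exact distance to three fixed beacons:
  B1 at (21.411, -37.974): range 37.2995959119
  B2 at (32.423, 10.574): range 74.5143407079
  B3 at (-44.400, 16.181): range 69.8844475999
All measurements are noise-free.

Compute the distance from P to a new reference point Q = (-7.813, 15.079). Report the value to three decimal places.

eq1: (x − 21.411)² + (y + 37.974)² = 37.2995959119²
eq2: (x − 32.423)² + (y − 10.574)² = 74.5143407079²
eq3: (x + 44.400)² + (y − 16.181)² = 69.8844475999²
eq1−eq2, eq1−eq3 (x²,y² cancel):
  22.024·x + 97.096·y = -4898.522308
  -131.622·x + 108.310·y = -3159.846997
det = 22.024·108.310 − 97.096·-131.622 = 15165.389152
x = (-4898.522308·108.310 − 97.096·-3159.846997) / 15165.389152 = -14.754019
y = (22.024·-3159.846997 − -4898.522308·-131.622) / 15165.389152 = -47.103689
|P − Q| = √((-14.754019 − -7.813)² + (-47.103689 − 15.079)²) = 62.568879

62.569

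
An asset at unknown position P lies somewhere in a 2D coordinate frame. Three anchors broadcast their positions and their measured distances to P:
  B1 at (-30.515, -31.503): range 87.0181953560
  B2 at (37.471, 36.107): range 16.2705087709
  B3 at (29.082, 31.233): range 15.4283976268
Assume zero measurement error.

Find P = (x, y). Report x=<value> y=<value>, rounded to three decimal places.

eq1: (x + 30.515)² + (y + 31.503)² = 87.0181953560²
eq2: (x − 37.471)² + (y − 36.107)² = 16.2705087709²
eq3: (x − 29.082)² + (y − 31.233)² = 15.4283976268²
eq2−eq1, eq2−eq3 (x²,y² cancel):
  -135.972·x − 135.220·y = -8091.623923
  -16.778·x − 9.748·y = -859.834275
det = -135.972·-9.748 − -135.220·-16.778 = -943.266104
x = (-8091.623923·-9.748 − -135.220·-859.834275) / -943.266104 = 39.638486
y = (-135.972·-859.834275 − -8091.623923·-16.778) / -943.266104 = 19.981509

x=39.638 y=19.982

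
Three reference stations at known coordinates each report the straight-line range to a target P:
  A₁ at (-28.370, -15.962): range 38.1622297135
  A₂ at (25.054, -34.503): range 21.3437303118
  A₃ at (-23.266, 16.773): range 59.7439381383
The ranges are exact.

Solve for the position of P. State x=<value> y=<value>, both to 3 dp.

eq1: (x + 28.370)² + (y + 15.962)² = 38.1622297135²
eq2: (x − 25.054)² + (y + 34.503)² = 21.3437303118²
eq3: (x + 23.266)² + (y − 16.773)² = 59.7439381383²
eq1−eq3, eq1−eq2 (x²,y² cancel):
  10.208·x + 65.470·y = -2349.984427
  106.848·x − 37.082·y = 1759.318534
det = 10.208·-37.082 − 65.470·106.848 = -7373.871616
x = (-2349.984427·-37.082 − 65.470·1759.318534) / -7373.871616 = 3.802678
y = (10.208·1759.318534 − -2349.984427·106.848) / -7373.871616 = -36.486974

x=3.803 y=-36.487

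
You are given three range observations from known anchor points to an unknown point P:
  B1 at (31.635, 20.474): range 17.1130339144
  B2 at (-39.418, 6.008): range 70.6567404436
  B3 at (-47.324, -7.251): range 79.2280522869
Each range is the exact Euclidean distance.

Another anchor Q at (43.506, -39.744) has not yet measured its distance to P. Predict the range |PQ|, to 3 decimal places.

44.836

eq1: (x − 31.635)² + (y − 20.474)² = 17.1130339144²
eq2: (x + 39.418)² + (y − 6.008)² = 70.6567404436²
eq3: (x + 47.324)² + (y + 7.251)² = 79.2280522869²
eq2−eq1, eq2−eq3 (x²,y² cancel):
  142.106·x + 28.932·y = 4529.602153
  -15.812·x − 26.518·y = -582.446110
det = 142.106·-26.518 − 28.932·-15.812 = -3310.894124
x = (4529.602153·-26.518 − 28.932·-582.446110) / -3310.894124 = 31.189357
y = (142.106·-582.446110 − 4529.602153·-15.812) / -3310.894124 = 3.366770
|P − Q| = √((31.189357 − 43.506)² + (3.366770 − -39.744)²) = 44.835679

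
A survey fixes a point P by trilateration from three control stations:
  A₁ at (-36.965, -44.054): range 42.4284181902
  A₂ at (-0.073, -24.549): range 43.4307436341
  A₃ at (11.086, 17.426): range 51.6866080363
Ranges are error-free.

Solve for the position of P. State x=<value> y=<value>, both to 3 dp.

x=-36.961 y=-1.626

eq1: (x + 36.965)² + (y + 44.054)² = 42.4284181902²
eq2: (x + 0.073)² + (y + 24.549)² = 43.4307436341²
eq3: (x − 11.086)² + (y − 17.426)² = 51.6866080363²
eq2−eq1, eq2−eq3 (x²,y² cancel):
  -73.784·x − 39.010·y = 2790.566233
  22.318·x + 83.950·y = -961.369816
det = -73.784·83.950 − -39.010·22.318 = -5323.541620
x = (2790.566233·83.950 − -39.010·-961.369816) / -5323.541620 = -36.961296
y = (-73.784·-961.369816 − 2790.566233·22.318) / -5323.541620 = -1.625582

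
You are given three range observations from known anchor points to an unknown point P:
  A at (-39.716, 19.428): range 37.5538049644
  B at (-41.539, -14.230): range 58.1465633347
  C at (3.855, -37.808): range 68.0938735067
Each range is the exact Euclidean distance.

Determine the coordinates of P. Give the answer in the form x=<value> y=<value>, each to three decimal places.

x=-3.644 y=29.872

eq1: (x + 39.716)² + (y − 19.428)² = 37.5538049644²
eq2: (x + 41.539)² + (y + 14.230)² = 58.1465633347²
eq3: (x − 3.855)² + (y + 37.808)² = 68.0938735067²
eq1−eq2, eq1−eq3 (x²,y² cancel):
  -3.646·x − 67.316·y = -1997.560979
  87.142·x − 114.472·y = -3736.989293
det = -3.646·-114.472 − -67.316·87.142 = 6283.415784
x = (-1997.560979·-114.472 − -67.316·-3736.989293) / 6283.415784 = -3.643619
y = (-3.646·-3736.989293 − -1997.560979·87.142) / 6283.415784 = 29.871734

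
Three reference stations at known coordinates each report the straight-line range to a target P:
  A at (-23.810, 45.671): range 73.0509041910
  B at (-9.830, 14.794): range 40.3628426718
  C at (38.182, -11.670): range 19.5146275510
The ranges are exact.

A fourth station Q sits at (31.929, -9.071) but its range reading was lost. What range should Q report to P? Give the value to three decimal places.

13.943

eq1: (x + 23.810)² + (y − 45.671)² = 73.0509041910²
eq2: (x + 9.830)² + (y − 14.794)² = 40.3628426718²
eq3: (x − 38.182)² + (y + 11.670)² = 19.5146275510²
eq1−eq2, eq1−eq3 (x²,y² cancel):
  27.960·x − 61.754·y = 1370.010530
  123.984·x − 114.682·y = 3896.911598
det = 27.960·-114.682 − -61.754·123.984 = 4449.999216
x = (1370.010530·-114.682 − -61.754·3896.911598) / 4449.999216 = 18.771763
y = (27.960·3896.911598 − 1370.010530·123.984) / 4449.999216 = -13.685786
|P − Q| = √((18.771763 − 31.929)² + (-13.685786 − -9.071)²) = 13.943068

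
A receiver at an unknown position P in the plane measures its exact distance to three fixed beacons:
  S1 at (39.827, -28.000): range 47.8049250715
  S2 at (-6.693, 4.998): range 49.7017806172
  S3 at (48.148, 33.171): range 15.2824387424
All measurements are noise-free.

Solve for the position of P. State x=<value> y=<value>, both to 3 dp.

x=40.755 y=19.796

eq1: (x − 39.827)² + (y + 28.000)² = 47.8049250715²
eq2: (x + 6.693)² + (y − 4.998)² = 49.7017806172²
eq3: (x − 48.148)² + (y − 33.171)² = 15.2824387424²
eq1−eq2, eq1−eq3 (x²,y² cancel):
  -93.040·x + 65.996·y = -2485.369811
  16.642·x + 122.342·y = 3100.113143
det = -93.040·122.342 − 65.996·16.642 = -12481.005112
x = (-2485.369811·122.342 − 65.996·3100.113143) / -12481.005112 = 40.754745
y = (-93.040·3100.113143 − -2485.369811·16.642) / -12481.005112 = 19.795922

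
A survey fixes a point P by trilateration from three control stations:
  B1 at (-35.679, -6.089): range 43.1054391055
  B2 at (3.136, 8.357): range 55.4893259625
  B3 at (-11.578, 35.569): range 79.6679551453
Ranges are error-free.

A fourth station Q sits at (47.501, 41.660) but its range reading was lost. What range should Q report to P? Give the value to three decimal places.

eq1: (x + 35.679)² + (y + 6.089)² = 43.1054391055²
eq2: (x − 3.136)² + (y − 8.357)² = 55.4893259625²
eq3: (x + 11.578)² + (y − 35.569)² = 79.6679551453²
eq2−eq3, eq2−eq1 (x²,y² cancel):
  -29.428·x + 54.424·y = -1948.387881
  -77.630·x − 28.892·y = 2451.379432
det = -29.428·-28.892 − 54.424·-77.630 = 5075.168896
x = (-1948.387881·-28.892 − 54.424·2451.379432) / 5075.168896 = -15.195761
y = (-29.428·2451.379432 − -1948.387881·-77.630) / 5075.168896 = -44.016771
|P − Q| = √((-15.195761 − 47.501)² + (-44.016771 − 41.660)²) = 106.166816

106.167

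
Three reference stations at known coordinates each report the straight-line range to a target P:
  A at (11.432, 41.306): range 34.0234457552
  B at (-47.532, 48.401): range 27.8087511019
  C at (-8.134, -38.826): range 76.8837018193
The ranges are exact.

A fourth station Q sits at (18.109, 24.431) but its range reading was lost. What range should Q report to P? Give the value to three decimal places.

42.228

eq1: (x − 11.432)² + (y − 41.306)² = 34.0234457552²
eq2: (x + 47.532)² + (y − 48.401)² = 27.8087511019²
eq3: (x + 8.134)² + (y + 38.826)² = 76.8837018193²
eq2−eq3, eq2−eq1 (x²,y² cancel):
  78.796·x − 174.454·y = -8166.104561
  117.928·x − 14.190·y = -3149.339788
det = 78.796·-14.190 − -174.454·117.928 = 19454.896072
x = (-8166.104561·-14.190 − -174.454·-3149.339788) / 19454.896072 = -22.284257
y = (78.796·-3149.339788 − -8166.104561·117.928) / 19454.896072 = 36.744324
|P − Q| = √((-22.284257 − 18.109)² + (36.744324 − 24.431)²) = 42.228345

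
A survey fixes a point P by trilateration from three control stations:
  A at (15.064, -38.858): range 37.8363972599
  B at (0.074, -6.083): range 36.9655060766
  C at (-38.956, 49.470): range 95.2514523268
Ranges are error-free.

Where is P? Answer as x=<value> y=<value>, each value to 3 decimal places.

eq1: (x − 15.064)² + (y + 38.858)² = 37.8363972599²
eq2: (x − 0.074)² + (y + 6.083)² = 36.9655060766²
eq3: (x + 38.956)² + (y − 49.470)² = 95.2514523268²
eq1−eq3, eq1−eq2 (x²,y² cancel):
  -108.040·x + 176.656·y = -5413.263637
  -29.980·x + 65.550·y = -1634.715577
det = -108.040·65.550 − 176.656·-29.980 = -1785.875120
x = (-5413.263637·65.550 − 176.656·-1634.715577) / -1785.875120 = 36.988654
y = (-108.040·-1634.715577 − -5413.263637·-29.980) / -1785.875120 = -8.021293

x=36.989 y=-8.021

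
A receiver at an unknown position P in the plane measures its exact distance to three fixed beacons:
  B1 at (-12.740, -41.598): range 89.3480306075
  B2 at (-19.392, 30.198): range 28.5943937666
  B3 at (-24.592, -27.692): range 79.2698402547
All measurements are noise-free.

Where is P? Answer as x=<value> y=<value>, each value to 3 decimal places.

eq1: (x + 12.740)² + (y + 41.598)² = 89.3480306075²
eq2: (x + 19.392)² + (y − 30.198)² = 28.5943937666²
eq3: (x + 24.592)² + (y + 27.692)² = 79.2698402547²
eq3−eq1, eq3−eq2 (x²,y² cancel):
  23.704·x − 27.812·y = -1178.275123
  10.400·x + 115.780·y = 5382.423759
det = 23.704·115.780 − -27.812·10.400 = 3033.693920
x = (-1178.275123·115.780 − -27.812·5382.423759) / 3033.693920 = 4.375944
y = (23.704·5382.423759 − -1178.275123·10.400) / 3033.693920 = 46.095301

x=4.376 y=46.095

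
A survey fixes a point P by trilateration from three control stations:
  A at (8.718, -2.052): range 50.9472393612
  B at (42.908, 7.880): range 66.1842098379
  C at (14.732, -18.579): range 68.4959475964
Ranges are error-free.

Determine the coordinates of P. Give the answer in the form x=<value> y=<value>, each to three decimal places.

eq1: (x − 8.718)² + (y + 2.052)² = 50.9472393612²
eq2: (x − 42.908)² + (y − 7.880)² = 66.1842098379²
eq3: (x − 14.732)² + (y + 18.579)² = 68.4959475964²
eq1−eq3, eq1−eq2 (x²,y² cancel):
  12.028·x − 33.054·y = -1614.076802
  68.380·x + 19.864·y = 38.248203
det = 12.028·19.864 − -33.054·68.380 = 2499.156712
x = (-1614.076802·19.864 − -33.054·38.248203) / 2499.156712 = -12.323263
y = (12.028·38.248203 − -1614.076802·68.380) / 2499.156712 = 44.347207

x=-12.323 y=44.347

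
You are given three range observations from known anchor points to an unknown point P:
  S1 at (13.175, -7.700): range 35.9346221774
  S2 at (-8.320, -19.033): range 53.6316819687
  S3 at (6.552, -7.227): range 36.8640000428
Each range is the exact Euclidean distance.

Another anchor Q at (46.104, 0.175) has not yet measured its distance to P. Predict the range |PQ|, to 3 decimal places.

39.885

eq1: (x − 13.175)² + (y + 7.700)² = 35.9346221774²
eq2: (x + 8.320)² + (y + 19.033)² = 53.6316819687²
eq3: (x − 6.552)² + (y + 7.227)² = 36.8640000428²
eq3−eq2, eq3−eq1 (x²,y² cancel):
  -29.744·x − 23.612·y = -1181.083556
  13.246·x − 0.946·y = 205.369820
det = -29.744·-0.946 − -23.612·13.246 = 340.902376
x = (-1181.083556·-0.946 − -23.612·205.369820) / 340.902376 = 17.502070
y = (-29.744·205.369820 − -1181.083556·13.246) / 340.902376 = 27.973149
|P − Q| = √((17.502070 − 46.104)² + (27.973149 − 0.175)²) = 39.884928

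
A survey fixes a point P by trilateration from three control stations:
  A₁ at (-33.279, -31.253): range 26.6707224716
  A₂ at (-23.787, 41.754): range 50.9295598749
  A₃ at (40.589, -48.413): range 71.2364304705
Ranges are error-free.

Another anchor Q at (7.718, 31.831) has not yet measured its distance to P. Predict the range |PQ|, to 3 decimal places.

48.565

eq1: (x + 33.279)² + (y + 31.253)² = 26.6707224716²
eq2: (x + 23.787)² + (y − 41.754)² = 50.9295598749²
eq3: (x − 40.589)² + (y + 48.413)² = 71.2364304705²
eq3−eq1, eq3−eq2 (x²,y² cancel):
  -147.736·x + 34.320·y = 2456.257949
  -128.752·x + 180.334·y = 798.741352
det = -147.736·180.334 − 34.320·-128.752 = -22223.055184
x = (2456.257949·180.334 − 34.320·798.741352) / -22223.055184 = -18.698330
y = (-147.736·798.741352 − 2456.257949·-128.752) / -22223.055184 = -8.920703
|P − Q| = √((-18.698330 − 7.718)² + (-8.920703 − 31.831)²) = 48.564635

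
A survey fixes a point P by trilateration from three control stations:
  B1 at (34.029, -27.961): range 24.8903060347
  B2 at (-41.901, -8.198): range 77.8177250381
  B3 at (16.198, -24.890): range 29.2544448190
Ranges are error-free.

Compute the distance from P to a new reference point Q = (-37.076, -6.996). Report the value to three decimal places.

72.930

eq1: (x − 34.029)² + (y + 27.961)² = 24.8903060347²
eq2: (x + 41.901)² + (y + 8.198)² = 77.8177250381²
eq3: (x − 16.198)² + (y + 24.890)² = 29.2544448190²
eq3−eq2, eq3−eq1 (x²,y² cancel):
  -116.198·x + 33.384·y = -4258.762087
  35.662·x − 6.142·y = 1294.198265
det = -116.198·-6.142 − 33.384·35.662 = -476.852092
x = (-4258.762087·-6.142 − 33.384·1294.198265) / -476.852092 = 35.751543
y = (-116.198·1294.198265 − -4258.762087·35.662) / -476.852092 = -3.130370
|P − Q| = √((35.751543 − -37.076)² + (-3.130370 − -6.996)²) = 72.930063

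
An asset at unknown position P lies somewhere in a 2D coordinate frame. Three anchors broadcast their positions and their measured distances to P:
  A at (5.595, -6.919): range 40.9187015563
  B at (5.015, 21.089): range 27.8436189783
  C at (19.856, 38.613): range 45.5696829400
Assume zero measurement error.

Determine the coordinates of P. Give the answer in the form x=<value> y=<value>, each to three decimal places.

eq1: (x − 5.595)² + (y + 6.919)² = 40.9187015563²
eq2: (x − 5.015)² + (y − 21.089)² = 27.8436189783²
eq3: (x − 19.856)² + (y − 38.613)² = 45.5696829400²
eq1−eq3, eq1−eq2 (x²,y² cancel):
  28.522·x + 91.064·y = 1403.792053
  -1.160·x + 56.016·y = 1289.792579
det = 28.522·56.016 − 91.064·-1.160 = 1703.322592
x = (1403.792053·56.016 − 91.064·1289.792579) / 1703.322592 = -22.790079
y = (28.522·1289.792579 − 1403.792053·-1.160) / 1703.322592 = 22.553486

x=-22.790 y=22.553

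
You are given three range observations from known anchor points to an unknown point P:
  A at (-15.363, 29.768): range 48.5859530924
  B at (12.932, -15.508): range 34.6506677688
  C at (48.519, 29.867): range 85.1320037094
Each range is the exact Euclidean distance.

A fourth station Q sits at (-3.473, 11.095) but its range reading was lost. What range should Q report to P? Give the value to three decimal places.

eq1: (x + 15.363)² + (y − 29.768)² = 48.5859530924²
eq2: (x − 12.932)² + (y + 15.508)² = 34.6506677688²
eq3: (x − 48.519)² + (y − 29.867)² = 85.1320037094²
eq3−eq1, eq3−eq2 (x²,y² cancel):
  -127.764·x − 0.198·y = 2762.887761
  -71.174·x − 90.750·y = 3208.392917
det = -127.764·-90.750 − -0.198·-71.174 = 11580.490548
x = (2762.887761·-90.750 − -0.198·3208.392917) / 11580.490548 = -21.596391
y = (-127.764·3208.392917 − 2762.887761·-71.174) / 11580.490548 = -18.416434
|P − Q| = √((-21.596391 − -3.473)² + (-18.416434 − 11.095)²) = 34.632095

34.632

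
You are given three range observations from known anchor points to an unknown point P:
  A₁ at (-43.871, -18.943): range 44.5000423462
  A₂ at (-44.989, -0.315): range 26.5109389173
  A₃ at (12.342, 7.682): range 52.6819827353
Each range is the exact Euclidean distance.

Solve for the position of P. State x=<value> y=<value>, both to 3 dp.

eq1: (x + 43.871)² + (y + 18.943)² = 44.5000423462²
eq2: (x + 44.989)² + (y + 0.315)² = 26.5109389173²
eq3: (x − 12.342)² + (y − 7.682)² = 52.6819827353²
eq2−eq3, eq2−eq1 (x²,y² cancel):
  114.662·x + 15.994·y = -3885.332681
  2.236·x − 37.256·y = -1018.031343
det = 114.662·-37.256 − 15.994·2.236 = -4307.610056
x = (-3885.332681·-37.256 − 15.994·-1018.031343) / -4307.610056 = -37.383687
y = (114.662·-1018.031343 − -3885.332681·2.236) / -4307.610056 = 25.081636

x=-37.384 y=25.082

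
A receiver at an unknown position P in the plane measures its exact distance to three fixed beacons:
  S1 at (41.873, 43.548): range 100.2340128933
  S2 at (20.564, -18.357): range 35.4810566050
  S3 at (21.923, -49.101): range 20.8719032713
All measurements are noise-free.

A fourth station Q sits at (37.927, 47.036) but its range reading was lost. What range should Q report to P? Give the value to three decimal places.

eq1: (x − 41.873)² + (y − 43.548)² = 100.2340128933²
eq2: (x − 20.564)² + (y + 18.357)² = 35.4810566050²
eq3: (x − 21.923)² + (y + 49.101)² = 20.8719032713²
eq2−eq3, eq2−eq1 (x²,y² cancel):
  2.718·x − 61.488·y = 2954.937617
  42.618·x + 123.810·y = -5898.033075
det = 2.718·123.810 − -61.488·42.618 = 2957.011164
x = (2954.937617·123.810 − -61.488·-5898.033075) / 2957.011164 = 1.079661
y = (2.718·-5898.033075 − 2954.937617·42.618) / 2957.011164 = -48.009418
|P − Q| = √((1.079661 − 37.927)² + (-48.009418 − 47.036)²) = 101.938010

101.938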